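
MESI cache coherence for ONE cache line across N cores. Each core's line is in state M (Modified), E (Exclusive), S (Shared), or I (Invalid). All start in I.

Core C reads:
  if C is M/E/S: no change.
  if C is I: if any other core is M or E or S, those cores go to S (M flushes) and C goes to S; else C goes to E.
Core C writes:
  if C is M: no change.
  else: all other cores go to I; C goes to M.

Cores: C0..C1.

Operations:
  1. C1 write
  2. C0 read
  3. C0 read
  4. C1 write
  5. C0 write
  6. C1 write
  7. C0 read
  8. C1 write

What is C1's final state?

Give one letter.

Op 1: C1 write [C1 write: invalidate none -> C1=M] -> [I,M]
Op 2: C0 read [C0 read from I: others=['C1=M'] -> C0=S, others downsized to S] -> [S,S]
Op 3: C0 read [C0 read: already in S, no change] -> [S,S]
Op 4: C1 write [C1 write: invalidate ['C0=S'] -> C1=M] -> [I,M]
Op 5: C0 write [C0 write: invalidate ['C1=M'] -> C0=M] -> [M,I]
Op 6: C1 write [C1 write: invalidate ['C0=M'] -> C1=M] -> [I,M]
Op 7: C0 read [C0 read from I: others=['C1=M'] -> C0=S, others downsized to S] -> [S,S]
Op 8: C1 write [C1 write: invalidate ['C0=S'] -> C1=M] -> [I,M]

Answer: M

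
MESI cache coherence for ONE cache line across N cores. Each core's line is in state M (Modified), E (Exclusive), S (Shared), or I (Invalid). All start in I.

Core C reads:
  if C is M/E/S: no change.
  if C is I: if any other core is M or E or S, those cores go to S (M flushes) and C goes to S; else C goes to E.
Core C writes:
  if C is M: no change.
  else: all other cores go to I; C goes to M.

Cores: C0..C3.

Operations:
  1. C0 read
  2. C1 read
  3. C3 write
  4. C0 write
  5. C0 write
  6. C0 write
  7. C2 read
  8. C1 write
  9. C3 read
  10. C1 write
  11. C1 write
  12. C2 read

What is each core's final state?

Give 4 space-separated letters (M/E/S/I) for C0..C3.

Answer: I S S I

Derivation:
Op 1: C0 read [C0 read from I: no other sharers -> C0=E (exclusive)] -> [E,I,I,I]
Op 2: C1 read [C1 read from I: others=['C0=E'] -> C1=S, others downsized to S] -> [S,S,I,I]
Op 3: C3 write [C3 write: invalidate ['C0=S', 'C1=S'] -> C3=M] -> [I,I,I,M]
Op 4: C0 write [C0 write: invalidate ['C3=M'] -> C0=M] -> [M,I,I,I]
Op 5: C0 write [C0 write: already M (modified), no change] -> [M,I,I,I]
Op 6: C0 write [C0 write: already M (modified), no change] -> [M,I,I,I]
Op 7: C2 read [C2 read from I: others=['C0=M'] -> C2=S, others downsized to S] -> [S,I,S,I]
Op 8: C1 write [C1 write: invalidate ['C0=S', 'C2=S'] -> C1=M] -> [I,M,I,I]
Op 9: C3 read [C3 read from I: others=['C1=M'] -> C3=S, others downsized to S] -> [I,S,I,S]
Op 10: C1 write [C1 write: invalidate ['C3=S'] -> C1=M] -> [I,M,I,I]
Op 11: C1 write [C1 write: already M (modified), no change] -> [I,M,I,I]
Op 12: C2 read [C2 read from I: others=['C1=M'] -> C2=S, others downsized to S] -> [I,S,S,I]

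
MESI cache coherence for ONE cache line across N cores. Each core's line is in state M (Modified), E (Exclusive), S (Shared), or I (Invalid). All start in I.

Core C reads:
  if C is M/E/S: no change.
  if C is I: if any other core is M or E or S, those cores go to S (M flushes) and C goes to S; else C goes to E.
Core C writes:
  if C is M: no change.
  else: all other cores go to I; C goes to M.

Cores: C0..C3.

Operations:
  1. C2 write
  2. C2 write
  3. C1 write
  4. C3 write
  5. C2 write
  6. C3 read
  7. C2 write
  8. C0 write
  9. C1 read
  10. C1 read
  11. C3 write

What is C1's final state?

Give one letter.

Op 1: C2 write [C2 write: invalidate none -> C2=M] -> [I,I,M,I]
Op 2: C2 write [C2 write: already M (modified), no change] -> [I,I,M,I]
Op 3: C1 write [C1 write: invalidate ['C2=M'] -> C1=M] -> [I,M,I,I]
Op 4: C3 write [C3 write: invalidate ['C1=M'] -> C3=M] -> [I,I,I,M]
Op 5: C2 write [C2 write: invalidate ['C3=M'] -> C2=M] -> [I,I,M,I]
Op 6: C3 read [C3 read from I: others=['C2=M'] -> C3=S, others downsized to S] -> [I,I,S,S]
Op 7: C2 write [C2 write: invalidate ['C3=S'] -> C2=M] -> [I,I,M,I]
Op 8: C0 write [C0 write: invalidate ['C2=M'] -> C0=M] -> [M,I,I,I]
Op 9: C1 read [C1 read from I: others=['C0=M'] -> C1=S, others downsized to S] -> [S,S,I,I]
Op 10: C1 read [C1 read: already in S, no change] -> [S,S,I,I]
Op 11: C3 write [C3 write: invalidate ['C0=S', 'C1=S'] -> C3=M] -> [I,I,I,M]

Answer: I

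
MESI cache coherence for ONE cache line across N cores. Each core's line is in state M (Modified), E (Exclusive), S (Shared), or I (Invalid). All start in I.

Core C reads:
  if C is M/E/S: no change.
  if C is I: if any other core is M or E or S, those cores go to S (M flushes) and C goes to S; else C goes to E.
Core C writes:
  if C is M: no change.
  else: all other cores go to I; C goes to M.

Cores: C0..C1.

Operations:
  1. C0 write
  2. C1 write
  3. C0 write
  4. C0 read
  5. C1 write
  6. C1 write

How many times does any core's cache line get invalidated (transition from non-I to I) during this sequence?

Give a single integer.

Answer: 3

Derivation:
Op 1: C0 write [C0 write: invalidate none -> C0=M] -> [M,I] (invalidations this op: 0; running total: 0)
Op 2: C1 write [C1 write: invalidate ['C0=M'] -> C1=M] -> [I,M] (invalidations this op: 1; running total: 1)
Op 3: C0 write [C0 write: invalidate ['C1=M'] -> C0=M] -> [M,I] (invalidations this op: 1; running total: 2)
Op 4: C0 read [C0 read: already in M, no change] -> [M,I] (invalidations this op: 0; running total: 2)
Op 5: C1 write [C1 write: invalidate ['C0=M'] -> C1=M] -> [I,M] (invalidations this op: 1; running total: 3)
Op 6: C1 write [C1 write: already M (modified), no change] -> [I,M] (invalidations this op: 0; running total: 3)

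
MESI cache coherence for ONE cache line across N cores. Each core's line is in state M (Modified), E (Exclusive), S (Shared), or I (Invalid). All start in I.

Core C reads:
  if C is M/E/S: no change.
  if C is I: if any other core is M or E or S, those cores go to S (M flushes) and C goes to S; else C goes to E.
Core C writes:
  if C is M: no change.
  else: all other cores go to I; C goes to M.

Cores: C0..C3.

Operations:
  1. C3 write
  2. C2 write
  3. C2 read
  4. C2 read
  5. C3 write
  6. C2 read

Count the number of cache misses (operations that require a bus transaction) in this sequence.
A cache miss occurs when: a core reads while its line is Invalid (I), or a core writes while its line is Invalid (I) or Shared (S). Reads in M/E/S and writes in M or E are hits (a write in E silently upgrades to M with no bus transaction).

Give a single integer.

Op 1: C3 write [C3 write: invalidate none -> C3=M] -> [I,I,I,M] [MISS #1: write from I]
Op 2: C2 write [C2 write: invalidate ['C3=M'] -> C2=M] -> [I,I,M,I] [MISS #2: write from I]
Op 3: C2 read [C2 read: already in M, no change] -> [I,I,M,I] [hit: read from M]
Op 4: C2 read [C2 read: already in M, no change] -> [I,I,M,I] [hit: read from M]
Op 5: C3 write [C3 write: invalidate ['C2=M'] -> C3=M] -> [I,I,I,M] [MISS #3: write from I]
Op 6: C2 read [C2 read from I: others=['C3=M'] -> C2=S, others downsized to S] -> [I,I,S,S] [MISS #4: read from I]

Answer: 4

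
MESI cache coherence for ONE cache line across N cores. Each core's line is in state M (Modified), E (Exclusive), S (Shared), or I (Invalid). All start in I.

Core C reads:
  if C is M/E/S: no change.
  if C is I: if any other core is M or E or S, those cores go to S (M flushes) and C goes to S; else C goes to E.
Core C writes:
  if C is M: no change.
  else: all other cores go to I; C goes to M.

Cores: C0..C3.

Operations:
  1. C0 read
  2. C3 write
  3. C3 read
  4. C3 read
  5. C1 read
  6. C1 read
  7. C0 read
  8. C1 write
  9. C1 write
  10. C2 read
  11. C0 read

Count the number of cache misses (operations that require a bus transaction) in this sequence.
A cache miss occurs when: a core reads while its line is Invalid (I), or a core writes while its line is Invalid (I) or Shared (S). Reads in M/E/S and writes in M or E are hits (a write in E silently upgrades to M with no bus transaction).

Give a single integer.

Answer: 7

Derivation:
Op 1: C0 read [C0 read from I: no other sharers -> C0=E (exclusive)] -> [E,I,I,I] [MISS #1: read from I]
Op 2: C3 write [C3 write: invalidate ['C0=E'] -> C3=M] -> [I,I,I,M] [MISS #2: write from I]
Op 3: C3 read [C3 read: already in M, no change] -> [I,I,I,M] [hit: read from M]
Op 4: C3 read [C3 read: already in M, no change] -> [I,I,I,M] [hit: read from M]
Op 5: C1 read [C1 read from I: others=['C3=M'] -> C1=S, others downsized to S] -> [I,S,I,S] [MISS #3: read from I]
Op 6: C1 read [C1 read: already in S, no change] -> [I,S,I,S] [hit: read from S]
Op 7: C0 read [C0 read from I: others=['C1=S', 'C3=S'] -> C0=S, others downsized to S] -> [S,S,I,S] [MISS #4: read from I]
Op 8: C1 write [C1 write: invalidate ['C0=S', 'C3=S'] -> C1=M] -> [I,M,I,I] [MISS #5: write from S]
Op 9: C1 write [C1 write: already M (modified), no change] -> [I,M,I,I] [hit: write from M]
Op 10: C2 read [C2 read from I: others=['C1=M'] -> C2=S, others downsized to S] -> [I,S,S,I] [MISS #6: read from I]
Op 11: C0 read [C0 read from I: others=['C1=S', 'C2=S'] -> C0=S, others downsized to S] -> [S,S,S,I] [MISS #7: read from I]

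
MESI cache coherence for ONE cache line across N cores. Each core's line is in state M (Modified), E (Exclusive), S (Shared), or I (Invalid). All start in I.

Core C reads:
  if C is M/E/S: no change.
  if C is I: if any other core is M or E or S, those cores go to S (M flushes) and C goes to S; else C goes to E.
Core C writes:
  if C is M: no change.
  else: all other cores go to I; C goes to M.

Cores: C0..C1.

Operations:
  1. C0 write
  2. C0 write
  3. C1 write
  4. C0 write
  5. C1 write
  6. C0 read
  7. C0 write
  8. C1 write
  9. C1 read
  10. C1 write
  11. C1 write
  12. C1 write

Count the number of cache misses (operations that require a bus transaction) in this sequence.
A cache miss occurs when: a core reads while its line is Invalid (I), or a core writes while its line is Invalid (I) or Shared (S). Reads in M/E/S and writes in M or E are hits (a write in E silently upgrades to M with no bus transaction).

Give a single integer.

Op 1: C0 write [C0 write: invalidate none -> C0=M] -> [M,I] [MISS #1: write from I]
Op 2: C0 write [C0 write: already M (modified), no change] -> [M,I] [hit: write from M]
Op 3: C1 write [C1 write: invalidate ['C0=M'] -> C1=M] -> [I,M] [MISS #2: write from I]
Op 4: C0 write [C0 write: invalidate ['C1=M'] -> C0=M] -> [M,I] [MISS #3: write from I]
Op 5: C1 write [C1 write: invalidate ['C0=M'] -> C1=M] -> [I,M] [MISS #4: write from I]
Op 6: C0 read [C0 read from I: others=['C1=M'] -> C0=S, others downsized to S] -> [S,S] [MISS #5: read from I]
Op 7: C0 write [C0 write: invalidate ['C1=S'] -> C0=M] -> [M,I] [MISS #6: write from S]
Op 8: C1 write [C1 write: invalidate ['C0=M'] -> C1=M] -> [I,M] [MISS #7: write from I]
Op 9: C1 read [C1 read: already in M, no change] -> [I,M] [hit: read from M]
Op 10: C1 write [C1 write: already M (modified), no change] -> [I,M] [hit: write from M]
Op 11: C1 write [C1 write: already M (modified), no change] -> [I,M] [hit: write from M]
Op 12: C1 write [C1 write: already M (modified), no change] -> [I,M] [hit: write from M]

Answer: 7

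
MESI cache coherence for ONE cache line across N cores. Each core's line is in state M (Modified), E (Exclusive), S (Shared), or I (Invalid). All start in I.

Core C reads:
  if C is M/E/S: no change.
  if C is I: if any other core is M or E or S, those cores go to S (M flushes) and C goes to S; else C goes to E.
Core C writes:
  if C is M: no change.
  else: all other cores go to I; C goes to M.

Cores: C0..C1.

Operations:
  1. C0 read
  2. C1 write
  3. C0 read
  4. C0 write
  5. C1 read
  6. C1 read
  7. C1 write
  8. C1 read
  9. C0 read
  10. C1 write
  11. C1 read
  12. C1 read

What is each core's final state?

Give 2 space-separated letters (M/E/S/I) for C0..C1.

Answer: I M

Derivation:
Op 1: C0 read [C0 read from I: no other sharers -> C0=E (exclusive)] -> [E,I]
Op 2: C1 write [C1 write: invalidate ['C0=E'] -> C1=M] -> [I,M]
Op 3: C0 read [C0 read from I: others=['C1=M'] -> C0=S, others downsized to S] -> [S,S]
Op 4: C0 write [C0 write: invalidate ['C1=S'] -> C0=M] -> [M,I]
Op 5: C1 read [C1 read from I: others=['C0=M'] -> C1=S, others downsized to S] -> [S,S]
Op 6: C1 read [C1 read: already in S, no change] -> [S,S]
Op 7: C1 write [C1 write: invalidate ['C0=S'] -> C1=M] -> [I,M]
Op 8: C1 read [C1 read: already in M, no change] -> [I,M]
Op 9: C0 read [C0 read from I: others=['C1=M'] -> C0=S, others downsized to S] -> [S,S]
Op 10: C1 write [C1 write: invalidate ['C0=S'] -> C1=M] -> [I,M]
Op 11: C1 read [C1 read: already in M, no change] -> [I,M]
Op 12: C1 read [C1 read: already in M, no change] -> [I,M]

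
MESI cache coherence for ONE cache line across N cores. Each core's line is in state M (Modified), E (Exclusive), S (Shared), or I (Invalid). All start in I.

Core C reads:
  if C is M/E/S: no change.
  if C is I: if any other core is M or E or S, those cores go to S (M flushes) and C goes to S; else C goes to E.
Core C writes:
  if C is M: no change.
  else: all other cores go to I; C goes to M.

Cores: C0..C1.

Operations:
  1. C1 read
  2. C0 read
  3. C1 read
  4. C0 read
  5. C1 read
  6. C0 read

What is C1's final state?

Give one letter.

Op 1: C1 read [C1 read from I: no other sharers -> C1=E (exclusive)] -> [I,E]
Op 2: C0 read [C0 read from I: others=['C1=E'] -> C0=S, others downsized to S] -> [S,S]
Op 3: C1 read [C1 read: already in S, no change] -> [S,S]
Op 4: C0 read [C0 read: already in S, no change] -> [S,S]
Op 5: C1 read [C1 read: already in S, no change] -> [S,S]
Op 6: C0 read [C0 read: already in S, no change] -> [S,S]

Answer: S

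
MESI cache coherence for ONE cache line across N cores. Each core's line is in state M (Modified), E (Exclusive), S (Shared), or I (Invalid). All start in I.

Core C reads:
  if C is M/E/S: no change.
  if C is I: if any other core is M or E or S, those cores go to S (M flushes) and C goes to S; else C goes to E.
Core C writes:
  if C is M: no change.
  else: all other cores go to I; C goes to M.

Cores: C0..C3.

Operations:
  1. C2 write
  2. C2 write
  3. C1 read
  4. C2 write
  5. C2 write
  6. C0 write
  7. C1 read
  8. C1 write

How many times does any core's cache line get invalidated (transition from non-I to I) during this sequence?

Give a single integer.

Op 1: C2 write [C2 write: invalidate none -> C2=M] -> [I,I,M,I] (invalidations this op: 0; running total: 0)
Op 2: C2 write [C2 write: already M (modified), no change] -> [I,I,M,I] (invalidations this op: 0; running total: 0)
Op 3: C1 read [C1 read from I: others=['C2=M'] -> C1=S, others downsized to S] -> [I,S,S,I] (invalidations this op: 0; running total: 0)
Op 4: C2 write [C2 write: invalidate ['C1=S'] -> C2=M] -> [I,I,M,I] (invalidations this op: 1; running total: 1)
Op 5: C2 write [C2 write: already M (modified), no change] -> [I,I,M,I] (invalidations this op: 0; running total: 1)
Op 6: C0 write [C0 write: invalidate ['C2=M'] -> C0=M] -> [M,I,I,I] (invalidations this op: 1; running total: 2)
Op 7: C1 read [C1 read from I: others=['C0=M'] -> C1=S, others downsized to S] -> [S,S,I,I] (invalidations this op: 0; running total: 2)
Op 8: C1 write [C1 write: invalidate ['C0=S'] -> C1=M] -> [I,M,I,I] (invalidations this op: 1; running total: 3)

Answer: 3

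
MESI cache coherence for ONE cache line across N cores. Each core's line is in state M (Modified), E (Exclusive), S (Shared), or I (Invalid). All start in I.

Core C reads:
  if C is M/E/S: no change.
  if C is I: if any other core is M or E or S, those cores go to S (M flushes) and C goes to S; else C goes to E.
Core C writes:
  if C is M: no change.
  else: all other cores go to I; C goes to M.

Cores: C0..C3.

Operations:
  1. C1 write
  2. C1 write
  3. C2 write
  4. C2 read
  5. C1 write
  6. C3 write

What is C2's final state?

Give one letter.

Answer: I

Derivation:
Op 1: C1 write [C1 write: invalidate none -> C1=M] -> [I,M,I,I]
Op 2: C1 write [C1 write: already M (modified), no change] -> [I,M,I,I]
Op 3: C2 write [C2 write: invalidate ['C1=M'] -> C2=M] -> [I,I,M,I]
Op 4: C2 read [C2 read: already in M, no change] -> [I,I,M,I]
Op 5: C1 write [C1 write: invalidate ['C2=M'] -> C1=M] -> [I,M,I,I]
Op 6: C3 write [C3 write: invalidate ['C1=M'] -> C3=M] -> [I,I,I,M]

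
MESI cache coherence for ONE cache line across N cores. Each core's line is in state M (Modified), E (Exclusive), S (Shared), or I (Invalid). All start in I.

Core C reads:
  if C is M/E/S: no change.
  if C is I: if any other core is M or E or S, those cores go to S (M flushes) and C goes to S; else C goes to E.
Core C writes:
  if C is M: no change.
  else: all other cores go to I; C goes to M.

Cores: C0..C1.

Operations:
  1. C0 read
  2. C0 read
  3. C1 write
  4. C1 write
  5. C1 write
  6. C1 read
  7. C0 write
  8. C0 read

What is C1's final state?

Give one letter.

Answer: I

Derivation:
Op 1: C0 read [C0 read from I: no other sharers -> C0=E (exclusive)] -> [E,I]
Op 2: C0 read [C0 read: already in E, no change] -> [E,I]
Op 3: C1 write [C1 write: invalidate ['C0=E'] -> C1=M] -> [I,M]
Op 4: C1 write [C1 write: already M (modified), no change] -> [I,M]
Op 5: C1 write [C1 write: already M (modified), no change] -> [I,M]
Op 6: C1 read [C1 read: already in M, no change] -> [I,M]
Op 7: C0 write [C0 write: invalidate ['C1=M'] -> C0=M] -> [M,I]
Op 8: C0 read [C0 read: already in M, no change] -> [M,I]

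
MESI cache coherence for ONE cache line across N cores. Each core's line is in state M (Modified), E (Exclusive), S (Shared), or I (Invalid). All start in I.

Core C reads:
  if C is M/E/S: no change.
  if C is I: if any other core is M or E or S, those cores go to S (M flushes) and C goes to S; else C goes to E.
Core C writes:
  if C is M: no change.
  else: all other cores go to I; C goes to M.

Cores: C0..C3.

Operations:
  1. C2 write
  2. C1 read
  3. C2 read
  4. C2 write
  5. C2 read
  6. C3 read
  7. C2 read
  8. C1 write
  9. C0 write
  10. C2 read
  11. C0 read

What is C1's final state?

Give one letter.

Answer: I

Derivation:
Op 1: C2 write [C2 write: invalidate none -> C2=M] -> [I,I,M,I]
Op 2: C1 read [C1 read from I: others=['C2=M'] -> C1=S, others downsized to S] -> [I,S,S,I]
Op 3: C2 read [C2 read: already in S, no change] -> [I,S,S,I]
Op 4: C2 write [C2 write: invalidate ['C1=S'] -> C2=M] -> [I,I,M,I]
Op 5: C2 read [C2 read: already in M, no change] -> [I,I,M,I]
Op 6: C3 read [C3 read from I: others=['C2=M'] -> C3=S, others downsized to S] -> [I,I,S,S]
Op 7: C2 read [C2 read: already in S, no change] -> [I,I,S,S]
Op 8: C1 write [C1 write: invalidate ['C2=S', 'C3=S'] -> C1=M] -> [I,M,I,I]
Op 9: C0 write [C0 write: invalidate ['C1=M'] -> C0=M] -> [M,I,I,I]
Op 10: C2 read [C2 read from I: others=['C0=M'] -> C2=S, others downsized to S] -> [S,I,S,I]
Op 11: C0 read [C0 read: already in S, no change] -> [S,I,S,I]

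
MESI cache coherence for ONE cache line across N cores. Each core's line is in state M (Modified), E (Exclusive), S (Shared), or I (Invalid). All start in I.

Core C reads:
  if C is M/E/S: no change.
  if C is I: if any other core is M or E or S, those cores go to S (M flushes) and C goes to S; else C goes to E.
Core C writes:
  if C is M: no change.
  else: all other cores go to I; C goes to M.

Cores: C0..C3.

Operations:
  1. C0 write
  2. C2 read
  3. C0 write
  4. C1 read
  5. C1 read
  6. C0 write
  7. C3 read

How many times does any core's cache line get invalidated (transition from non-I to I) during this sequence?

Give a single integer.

Op 1: C0 write [C0 write: invalidate none -> C0=M] -> [M,I,I,I] (invalidations this op: 0; running total: 0)
Op 2: C2 read [C2 read from I: others=['C0=M'] -> C2=S, others downsized to S] -> [S,I,S,I] (invalidations this op: 0; running total: 0)
Op 3: C0 write [C0 write: invalidate ['C2=S'] -> C0=M] -> [M,I,I,I] (invalidations this op: 1; running total: 1)
Op 4: C1 read [C1 read from I: others=['C0=M'] -> C1=S, others downsized to S] -> [S,S,I,I] (invalidations this op: 0; running total: 1)
Op 5: C1 read [C1 read: already in S, no change] -> [S,S,I,I] (invalidations this op: 0; running total: 1)
Op 6: C0 write [C0 write: invalidate ['C1=S'] -> C0=M] -> [M,I,I,I] (invalidations this op: 1; running total: 2)
Op 7: C3 read [C3 read from I: others=['C0=M'] -> C3=S, others downsized to S] -> [S,I,I,S] (invalidations this op: 0; running total: 2)

Answer: 2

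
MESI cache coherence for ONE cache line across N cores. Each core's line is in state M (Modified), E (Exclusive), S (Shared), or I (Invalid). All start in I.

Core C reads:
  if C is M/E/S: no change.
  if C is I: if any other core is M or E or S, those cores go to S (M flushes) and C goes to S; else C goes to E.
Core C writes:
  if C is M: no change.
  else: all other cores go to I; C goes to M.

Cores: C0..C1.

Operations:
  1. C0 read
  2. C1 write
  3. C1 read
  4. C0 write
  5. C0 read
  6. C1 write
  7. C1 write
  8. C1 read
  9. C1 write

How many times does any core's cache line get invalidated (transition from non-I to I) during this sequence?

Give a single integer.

Answer: 3

Derivation:
Op 1: C0 read [C0 read from I: no other sharers -> C0=E (exclusive)] -> [E,I] (invalidations this op: 0; running total: 0)
Op 2: C1 write [C1 write: invalidate ['C0=E'] -> C1=M] -> [I,M] (invalidations this op: 1; running total: 1)
Op 3: C1 read [C1 read: already in M, no change] -> [I,M] (invalidations this op: 0; running total: 1)
Op 4: C0 write [C0 write: invalidate ['C1=M'] -> C0=M] -> [M,I] (invalidations this op: 1; running total: 2)
Op 5: C0 read [C0 read: already in M, no change] -> [M,I] (invalidations this op: 0; running total: 2)
Op 6: C1 write [C1 write: invalidate ['C0=M'] -> C1=M] -> [I,M] (invalidations this op: 1; running total: 3)
Op 7: C1 write [C1 write: already M (modified), no change] -> [I,M] (invalidations this op: 0; running total: 3)
Op 8: C1 read [C1 read: already in M, no change] -> [I,M] (invalidations this op: 0; running total: 3)
Op 9: C1 write [C1 write: already M (modified), no change] -> [I,M] (invalidations this op: 0; running total: 3)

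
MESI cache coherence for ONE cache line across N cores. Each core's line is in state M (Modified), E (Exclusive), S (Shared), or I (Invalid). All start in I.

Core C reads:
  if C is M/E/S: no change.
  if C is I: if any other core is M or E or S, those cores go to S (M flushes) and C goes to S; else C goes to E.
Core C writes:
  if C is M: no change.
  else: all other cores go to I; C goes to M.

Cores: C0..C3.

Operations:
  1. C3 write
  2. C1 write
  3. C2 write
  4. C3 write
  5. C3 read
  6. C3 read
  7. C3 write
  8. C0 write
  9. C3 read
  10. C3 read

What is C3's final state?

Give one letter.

Op 1: C3 write [C3 write: invalidate none -> C3=M] -> [I,I,I,M]
Op 2: C1 write [C1 write: invalidate ['C3=M'] -> C1=M] -> [I,M,I,I]
Op 3: C2 write [C2 write: invalidate ['C1=M'] -> C2=M] -> [I,I,M,I]
Op 4: C3 write [C3 write: invalidate ['C2=M'] -> C3=M] -> [I,I,I,M]
Op 5: C3 read [C3 read: already in M, no change] -> [I,I,I,M]
Op 6: C3 read [C3 read: already in M, no change] -> [I,I,I,M]
Op 7: C3 write [C3 write: already M (modified), no change] -> [I,I,I,M]
Op 8: C0 write [C0 write: invalidate ['C3=M'] -> C0=M] -> [M,I,I,I]
Op 9: C3 read [C3 read from I: others=['C0=M'] -> C3=S, others downsized to S] -> [S,I,I,S]
Op 10: C3 read [C3 read: already in S, no change] -> [S,I,I,S]

Answer: S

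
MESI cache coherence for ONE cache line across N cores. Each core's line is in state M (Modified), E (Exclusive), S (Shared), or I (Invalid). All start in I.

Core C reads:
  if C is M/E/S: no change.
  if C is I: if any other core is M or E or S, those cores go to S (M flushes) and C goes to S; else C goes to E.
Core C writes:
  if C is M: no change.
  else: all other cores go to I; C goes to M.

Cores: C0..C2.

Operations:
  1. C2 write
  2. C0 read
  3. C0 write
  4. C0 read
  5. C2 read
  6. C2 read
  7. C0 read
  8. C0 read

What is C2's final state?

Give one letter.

Op 1: C2 write [C2 write: invalidate none -> C2=M] -> [I,I,M]
Op 2: C0 read [C0 read from I: others=['C2=M'] -> C0=S, others downsized to S] -> [S,I,S]
Op 3: C0 write [C0 write: invalidate ['C2=S'] -> C0=M] -> [M,I,I]
Op 4: C0 read [C0 read: already in M, no change] -> [M,I,I]
Op 5: C2 read [C2 read from I: others=['C0=M'] -> C2=S, others downsized to S] -> [S,I,S]
Op 6: C2 read [C2 read: already in S, no change] -> [S,I,S]
Op 7: C0 read [C0 read: already in S, no change] -> [S,I,S]
Op 8: C0 read [C0 read: already in S, no change] -> [S,I,S]

Answer: S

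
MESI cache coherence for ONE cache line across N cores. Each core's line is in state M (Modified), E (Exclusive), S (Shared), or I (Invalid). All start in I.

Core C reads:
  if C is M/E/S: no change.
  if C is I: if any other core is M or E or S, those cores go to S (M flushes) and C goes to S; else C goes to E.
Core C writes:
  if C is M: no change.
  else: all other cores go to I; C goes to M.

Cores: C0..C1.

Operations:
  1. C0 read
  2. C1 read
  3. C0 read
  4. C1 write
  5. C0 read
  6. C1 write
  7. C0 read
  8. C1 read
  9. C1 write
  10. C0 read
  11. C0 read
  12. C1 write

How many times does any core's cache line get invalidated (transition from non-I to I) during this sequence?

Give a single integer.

Op 1: C0 read [C0 read from I: no other sharers -> C0=E (exclusive)] -> [E,I] (invalidations this op: 0; running total: 0)
Op 2: C1 read [C1 read from I: others=['C0=E'] -> C1=S, others downsized to S] -> [S,S] (invalidations this op: 0; running total: 0)
Op 3: C0 read [C0 read: already in S, no change] -> [S,S] (invalidations this op: 0; running total: 0)
Op 4: C1 write [C1 write: invalidate ['C0=S'] -> C1=M] -> [I,M] (invalidations this op: 1; running total: 1)
Op 5: C0 read [C0 read from I: others=['C1=M'] -> C0=S, others downsized to S] -> [S,S] (invalidations this op: 0; running total: 1)
Op 6: C1 write [C1 write: invalidate ['C0=S'] -> C1=M] -> [I,M] (invalidations this op: 1; running total: 2)
Op 7: C0 read [C0 read from I: others=['C1=M'] -> C0=S, others downsized to S] -> [S,S] (invalidations this op: 0; running total: 2)
Op 8: C1 read [C1 read: already in S, no change] -> [S,S] (invalidations this op: 0; running total: 2)
Op 9: C1 write [C1 write: invalidate ['C0=S'] -> C1=M] -> [I,M] (invalidations this op: 1; running total: 3)
Op 10: C0 read [C0 read from I: others=['C1=M'] -> C0=S, others downsized to S] -> [S,S] (invalidations this op: 0; running total: 3)
Op 11: C0 read [C0 read: already in S, no change] -> [S,S] (invalidations this op: 0; running total: 3)
Op 12: C1 write [C1 write: invalidate ['C0=S'] -> C1=M] -> [I,M] (invalidations this op: 1; running total: 4)

Answer: 4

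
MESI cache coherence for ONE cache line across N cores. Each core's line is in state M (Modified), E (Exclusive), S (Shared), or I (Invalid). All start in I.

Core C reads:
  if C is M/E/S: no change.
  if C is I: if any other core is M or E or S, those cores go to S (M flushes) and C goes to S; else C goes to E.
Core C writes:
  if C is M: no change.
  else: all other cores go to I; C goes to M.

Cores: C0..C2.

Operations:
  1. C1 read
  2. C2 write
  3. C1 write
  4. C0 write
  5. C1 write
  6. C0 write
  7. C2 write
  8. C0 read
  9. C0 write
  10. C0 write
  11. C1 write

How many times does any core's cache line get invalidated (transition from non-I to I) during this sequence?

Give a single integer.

Answer: 8

Derivation:
Op 1: C1 read [C1 read from I: no other sharers -> C1=E (exclusive)] -> [I,E,I] (invalidations this op: 0; running total: 0)
Op 2: C2 write [C2 write: invalidate ['C1=E'] -> C2=M] -> [I,I,M] (invalidations this op: 1; running total: 1)
Op 3: C1 write [C1 write: invalidate ['C2=M'] -> C1=M] -> [I,M,I] (invalidations this op: 1; running total: 2)
Op 4: C0 write [C0 write: invalidate ['C1=M'] -> C0=M] -> [M,I,I] (invalidations this op: 1; running total: 3)
Op 5: C1 write [C1 write: invalidate ['C0=M'] -> C1=M] -> [I,M,I] (invalidations this op: 1; running total: 4)
Op 6: C0 write [C0 write: invalidate ['C1=M'] -> C0=M] -> [M,I,I] (invalidations this op: 1; running total: 5)
Op 7: C2 write [C2 write: invalidate ['C0=M'] -> C2=M] -> [I,I,M] (invalidations this op: 1; running total: 6)
Op 8: C0 read [C0 read from I: others=['C2=M'] -> C0=S, others downsized to S] -> [S,I,S] (invalidations this op: 0; running total: 6)
Op 9: C0 write [C0 write: invalidate ['C2=S'] -> C0=M] -> [M,I,I] (invalidations this op: 1; running total: 7)
Op 10: C0 write [C0 write: already M (modified), no change] -> [M,I,I] (invalidations this op: 0; running total: 7)
Op 11: C1 write [C1 write: invalidate ['C0=M'] -> C1=M] -> [I,M,I] (invalidations this op: 1; running total: 8)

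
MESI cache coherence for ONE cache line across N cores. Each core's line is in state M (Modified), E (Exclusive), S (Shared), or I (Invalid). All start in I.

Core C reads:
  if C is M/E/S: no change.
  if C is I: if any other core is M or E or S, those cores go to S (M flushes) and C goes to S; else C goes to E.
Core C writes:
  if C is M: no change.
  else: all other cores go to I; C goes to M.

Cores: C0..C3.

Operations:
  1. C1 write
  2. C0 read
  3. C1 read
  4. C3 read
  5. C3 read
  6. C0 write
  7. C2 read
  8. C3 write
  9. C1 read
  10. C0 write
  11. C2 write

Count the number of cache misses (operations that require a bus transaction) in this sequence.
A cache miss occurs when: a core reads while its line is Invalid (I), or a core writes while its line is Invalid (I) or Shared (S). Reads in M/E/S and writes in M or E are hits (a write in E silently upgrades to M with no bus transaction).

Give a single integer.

Op 1: C1 write [C1 write: invalidate none -> C1=M] -> [I,M,I,I] [MISS #1: write from I]
Op 2: C0 read [C0 read from I: others=['C1=M'] -> C0=S, others downsized to S] -> [S,S,I,I] [MISS #2: read from I]
Op 3: C1 read [C1 read: already in S, no change] -> [S,S,I,I] [hit: read from S]
Op 4: C3 read [C3 read from I: others=['C0=S', 'C1=S'] -> C3=S, others downsized to S] -> [S,S,I,S] [MISS #3: read from I]
Op 5: C3 read [C3 read: already in S, no change] -> [S,S,I,S] [hit: read from S]
Op 6: C0 write [C0 write: invalidate ['C1=S', 'C3=S'] -> C0=M] -> [M,I,I,I] [MISS #4: write from S]
Op 7: C2 read [C2 read from I: others=['C0=M'] -> C2=S, others downsized to S] -> [S,I,S,I] [MISS #5: read from I]
Op 8: C3 write [C3 write: invalidate ['C0=S', 'C2=S'] -> C3=M] -> [I,I,I,M] [MISS #6: write from I]
Op 9: C1 read [C1 read from I: others=['C3=M'] -> C1=S, others downsized to S] -> [I,S,I,S] [MISS #7: read from I]
Op 10: C0 write [C0 write: invalidate ['C1=S', 'C3=S'] -> C0=M] -> [M,I,I,I] [MISS #8: write from I]
Op 11: C2 write [C2 write: invalidate ['C0=M'] -> C2=M] -> [I,I,M,I] [MISS #9: write from I]

Answer: 9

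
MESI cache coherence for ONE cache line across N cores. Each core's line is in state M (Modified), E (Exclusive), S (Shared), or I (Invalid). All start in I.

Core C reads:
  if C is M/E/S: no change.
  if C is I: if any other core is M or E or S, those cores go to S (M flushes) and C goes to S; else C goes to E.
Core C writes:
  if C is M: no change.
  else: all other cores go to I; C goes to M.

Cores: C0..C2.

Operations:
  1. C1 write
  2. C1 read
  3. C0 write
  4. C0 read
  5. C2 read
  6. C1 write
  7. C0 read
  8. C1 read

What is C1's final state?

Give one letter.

Answer: S

Derivation:
Op 1: C1 write [C1 write: invalidate none -> C1=M] -> [I,M,I]
Op 2: C1 read [C1 read: already in M, no change] -> [I,M,I]
Op 3: C0 write [C0 write: invalidate ['C1=M'] -> C0=M] -> [M,I,I]
Op 4: C0 read [C0 read: already in M, no change] -> [M,I,I]
Op 5: C2 read [C2 read from I: others=['C0=M'] -> C2=S, others downsized to S] -> [S,I,S]
Op 6: C1 write [C1 write: invalidate ['C0=S', 'C2=S'] -> C1=M] -> [I,M,I]
Op 7: C0 read [C0 read from I: others=['C1=M'] -> C0=S, others downsized to S] -> [S,S,I]
Op 8: C1 read [C1 read: already in S, no change] -> [S,S,I]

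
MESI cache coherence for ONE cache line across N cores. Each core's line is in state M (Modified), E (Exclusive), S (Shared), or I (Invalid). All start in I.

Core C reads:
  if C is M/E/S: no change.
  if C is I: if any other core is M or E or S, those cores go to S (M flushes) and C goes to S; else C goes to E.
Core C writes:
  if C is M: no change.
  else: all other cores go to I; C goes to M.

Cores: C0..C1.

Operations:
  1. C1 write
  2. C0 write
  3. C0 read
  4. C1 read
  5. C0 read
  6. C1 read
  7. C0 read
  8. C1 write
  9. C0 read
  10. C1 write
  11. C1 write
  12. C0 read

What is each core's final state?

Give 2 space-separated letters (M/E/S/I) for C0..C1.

Answer: S S

Derivation:
Op 1: C1 write [C1 write: invalidate none -> C1=M] -> [I,M]
Op 2: C0 write [C0 write: invalidate ['C1=M'] -> C0=M] -> [M,I]
Op 3: C0 read [C0 read: already in M, no change] -> [M,I]
Op 4: C1 read [C1 read from I: others=['C0=M'] -> C1=S, others downsized to S] -> [S,S]
Op 5: C0 read [C0 read: already in S, no change] -> [S,S]
Op 6: C1 read [C1 read: already in S, no change] -> [S,S]
Op 7: C0 read [C0 read: already in S, no change] -> [S,S]
Op 8: C1 write [C1 write: invalidate ['C0=S'] -> C1=M] -> [I,M]
Op 9: C0 read [C0 read from I: others=['C1=M'] -> C0=S, others downsized to S] -> [S,S]
Op 10: C1 write [C1 write: invalidate ['C0=S'] -> C1=M] -> [I,M]
Op 11: C1 write [C1 write: already M (modified), no change] -> [I,M]
Op 12: C0 read [C0 read from I: others=['C1=M'] -> C0=S, others downsized to S] -> [S,S]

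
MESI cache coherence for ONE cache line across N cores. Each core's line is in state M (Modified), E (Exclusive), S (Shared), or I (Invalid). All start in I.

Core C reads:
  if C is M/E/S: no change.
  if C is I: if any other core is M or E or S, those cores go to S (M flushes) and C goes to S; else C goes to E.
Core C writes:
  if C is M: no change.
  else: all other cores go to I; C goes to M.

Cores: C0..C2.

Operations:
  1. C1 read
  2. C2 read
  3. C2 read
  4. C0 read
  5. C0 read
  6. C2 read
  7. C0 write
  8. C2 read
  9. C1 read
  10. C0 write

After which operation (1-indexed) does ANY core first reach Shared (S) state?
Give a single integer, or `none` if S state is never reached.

Op 1: C1 read [C1 read from I: no other sharers -> C1=E (exclusive)] -> [I,E,I]
Op 2: C2 read [C2 read from I: others=['C1=E'] -> C2=S, others downsized to S] -> [I,S,S]
  -> First S state at op 2; remaining ops need not be traced.

Answer: 2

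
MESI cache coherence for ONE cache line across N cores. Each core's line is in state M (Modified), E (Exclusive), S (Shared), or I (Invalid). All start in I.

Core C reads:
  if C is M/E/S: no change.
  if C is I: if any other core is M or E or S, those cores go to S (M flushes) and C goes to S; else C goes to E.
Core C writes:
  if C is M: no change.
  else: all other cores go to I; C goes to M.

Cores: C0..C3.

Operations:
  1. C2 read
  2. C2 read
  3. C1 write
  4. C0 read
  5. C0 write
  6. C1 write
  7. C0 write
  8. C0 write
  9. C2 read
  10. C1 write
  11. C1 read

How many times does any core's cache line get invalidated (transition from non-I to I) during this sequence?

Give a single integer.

Answer: 6

Derivation:
Op 1: C2 read [C2 read from I: no other sharers -> C2=E (exclusive)] -> [I,I,E,I] (invalidations this op: 0; running total: 0)
Op 2: C2 read [C2 read: already in E, no change] -> [I,I,E,I] (invalidations this op: 0; running total: 0)
Op 3: C1 write [C1 write: invalidate ['C2=E'] -> C1=M] -> [I,M,I,I] (invalidations this op: 1; running total: 1)
Op 4: C0 read [C0 read from I: others=['C1=M'] -> C0=S, others downsized to S] -> [S,S,I,I] (invalidations this op: 0; running total: 1)
Op 5: C0 write [C0 write: invalidate ['C1=S'] -> C0=M] -> [M,I,I,I] (invalidations this op: 1; running total: 2)
Op 6: C1 write [C1 write: invalidate ['C0=M'] -> C1=M] -> [I,M,I,I] (invalidations this op: 1; running total: 3)
Op 7: C0 write [C0 write: invalidate ['C1=M'] -> C0=M] -> [M,I,I,I] (invalidations this op: 1; running total: 4)
Op 8: C0 write [C0 write: already M (modified), no change] -> [M,I,I,I] (invalidations this op: 0; running total: 4)
Op 9: C2 read [C2 read from I: others=['C0=M'] -> C2=S, others downsized to S] -> [S,I,S,I] (invalidations this op: 0; running total: 4)
Op 10: C1 write [C1 write: invalidate ['C0=S', 'C2=S'] -> C1=M] -> [I,M,I,I] (invalidations this op: 2; running total: 6)
Op 11: C1 read [C1 read: already in M, no change] -> [I,M,I,I] (invalidations this op: 0; running total: 6)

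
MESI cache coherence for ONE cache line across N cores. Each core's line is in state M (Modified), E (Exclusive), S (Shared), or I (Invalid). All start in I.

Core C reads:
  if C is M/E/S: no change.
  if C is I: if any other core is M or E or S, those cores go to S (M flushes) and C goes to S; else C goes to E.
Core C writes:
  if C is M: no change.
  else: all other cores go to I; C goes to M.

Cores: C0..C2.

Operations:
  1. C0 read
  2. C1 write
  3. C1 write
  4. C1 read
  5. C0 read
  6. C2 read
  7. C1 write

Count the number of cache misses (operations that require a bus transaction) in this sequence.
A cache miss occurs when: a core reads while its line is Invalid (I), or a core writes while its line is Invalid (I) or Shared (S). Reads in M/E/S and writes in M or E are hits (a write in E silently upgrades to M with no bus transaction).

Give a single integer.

Op 1: C0 read [C0 read from I: no other sharers -> C0=E (exclusive)] -> [E,I,I] [MISS #1: read from I]
Op 2: C1 write [C1 write: invalidate ['C0=E'] -> C1=M] -> [I,M,I] [MISS #2: write from I]
Op 3: C1 write [C1 write: already M (modified), no change] -> [I,M,I] [hit: write from M]
Op 4: C1 read [C1 read: already in M, no change] -> [I,M,I] [hit: read from M]
Op 5: C0 read [C0 read from I: others=['C1=M'] -> C0=S, others downsized to S] -> [S,S,I] [MISS #3: read from I]
Op 6: C2 read [C2 read from I: others=['C0=S', 'C1=S'] -> C2=S, others downsized to S] -> [S,S,S] [MISS #4: read from I]
Op 7: C1 write [C1 write: invalidate ['C0=S', 'C2=S'] -> C1=M] -> [I,M,I] [MISS #5: write from S]

Answer: 5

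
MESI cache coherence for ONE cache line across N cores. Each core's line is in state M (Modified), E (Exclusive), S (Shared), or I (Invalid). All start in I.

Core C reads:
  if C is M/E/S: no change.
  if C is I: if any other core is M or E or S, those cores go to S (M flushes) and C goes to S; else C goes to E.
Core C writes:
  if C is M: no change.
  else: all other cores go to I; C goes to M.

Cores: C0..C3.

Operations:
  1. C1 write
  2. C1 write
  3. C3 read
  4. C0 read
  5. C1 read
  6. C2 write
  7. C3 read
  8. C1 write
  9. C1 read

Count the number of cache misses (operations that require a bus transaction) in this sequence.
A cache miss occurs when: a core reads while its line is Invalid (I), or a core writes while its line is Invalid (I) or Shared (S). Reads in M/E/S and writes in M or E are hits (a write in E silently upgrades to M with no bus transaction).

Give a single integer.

Answer: 6

Derivation:
Op 1: C1 write [C1 write: invalidate none -> C1=M] -> [I,M,I,I] [MISS #1: write from I]
Op 2: C1 write [C1 write: already M (modified), no change] -> [I,M,I,I] [hit: write from M]
Op 3: C3 read [C3 read from I: others=['C1=M'] -> C3=S, others downsized to S] -> [I,S,I,S] [MISS #2: read from I]
Op 4: C0 read [C0 read from I: others=['C1=S', 'C3=S'] -> C0=S, others downsized to S] -> [S,S,I,S] [MISS #3: read from I]
Op 5: C1 read [C1 read: already in S, no change] -> [S,S,I,S] [hit: read from S]
Op 6: C2 write [C2 write: invalidate ['C0=S', 'C1=S', 'C3=S'] -> C2=M] -> [I,I,M,I] [MISS #4: write from I]
Op 7: C3 read [C3 read from I: others=['C2=M'] -> C3=S, others downsized to S] -> [I,I,S,S] [MISS #5: read from I]
Op 8: C1 write [C1 write: invalidate ['C2=S', 'C3=S'] -> C1=M] -> [I,M,I,I] [MISS #6: write from I]
Op 9: C1 read [C1 read: already in M, no change] -> [I,M,I,I] [hit: read from M]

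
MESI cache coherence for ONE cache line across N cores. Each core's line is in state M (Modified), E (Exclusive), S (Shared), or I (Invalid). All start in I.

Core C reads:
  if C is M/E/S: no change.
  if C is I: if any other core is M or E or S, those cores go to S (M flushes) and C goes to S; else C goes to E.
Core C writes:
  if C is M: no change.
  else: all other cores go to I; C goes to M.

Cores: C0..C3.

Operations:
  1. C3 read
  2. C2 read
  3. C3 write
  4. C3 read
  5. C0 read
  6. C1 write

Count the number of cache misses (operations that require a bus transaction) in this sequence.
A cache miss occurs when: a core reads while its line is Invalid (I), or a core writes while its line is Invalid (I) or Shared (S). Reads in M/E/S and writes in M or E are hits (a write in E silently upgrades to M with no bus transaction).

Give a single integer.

Op 1: C3 read [C3 read from I: no other sharers -> C3=E (exclusive)] -> [I,I,I,E] [MISS #1: read from I]
Op 2: C2 read [C2 read from I: others=['C3=E'] -> C2=S, others downsized to S] -> [I,I,S,S] [MISS #2: read from I]
Op 3: C3 write [C3 write: invalidate ['C2=S'] -> C3=M] -> [I,I,I,M] [MISS #3: write from S]
Op 4: C3 read [C3 read: already in M, no change] -> [I,I,I,M] [hit: read from M]
Op 5: C0 read [C0 read from I: others=['C3=M'] -> C0=S, others downsized to S] -> [S,I,I,S] [MISS #4: read from I]
Op 6: C1 write [C1 write: invalidate ['C0=S', 'C3=S'] -> C1=M] -> [I,M,I,I] [MISS #5: write from I]

Answer: 5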